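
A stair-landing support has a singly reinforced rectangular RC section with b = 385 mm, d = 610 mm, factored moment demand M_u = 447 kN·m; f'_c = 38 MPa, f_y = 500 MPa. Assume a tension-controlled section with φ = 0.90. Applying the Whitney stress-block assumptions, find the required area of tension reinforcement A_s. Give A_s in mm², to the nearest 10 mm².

A_s ≈ 1730 mm²

M_n = M_u/φ = 447/0.90 = 496.667 kN·m.
With M_n = 0.85 f'_c a b (d − a/2), solve the quadratic for a:
a = d − √(d² − 2M_n/(0.85 f'_c b)) = 610 − √(610² − 2 × 496.667×10⁶/(0.85 × 38 × 385)) = 69.43 mm.
A_s = 0.85 f'_c a b / f_y = 0.85 × 38 × 69.43 × 385 / 500 = 1726.8 mm².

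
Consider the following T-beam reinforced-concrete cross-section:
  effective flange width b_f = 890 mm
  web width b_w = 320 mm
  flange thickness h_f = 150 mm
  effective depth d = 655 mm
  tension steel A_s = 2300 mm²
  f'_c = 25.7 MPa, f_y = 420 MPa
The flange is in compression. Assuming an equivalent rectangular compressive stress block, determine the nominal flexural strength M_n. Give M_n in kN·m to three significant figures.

M_n ≈ 609 kN·m

Tension: T = A_s f_y = 2300 × 420 = 966000 N.
Try a within the flange: a = T/(0.85 f'_c b_f) = 966000/(0.85 × 25.7 × 890) = 49.69 mm.
Since a = 49.69 ≤ h_f = 150 mm, the stress block lies entirely in the flange; analyse as a rectangular beam of width b_f.
M_n = T(d − a/2) = 966000 × (655 − 24.845) = 608.73 × 10⁶ N·mm.
M_n = 608.73 kN·m.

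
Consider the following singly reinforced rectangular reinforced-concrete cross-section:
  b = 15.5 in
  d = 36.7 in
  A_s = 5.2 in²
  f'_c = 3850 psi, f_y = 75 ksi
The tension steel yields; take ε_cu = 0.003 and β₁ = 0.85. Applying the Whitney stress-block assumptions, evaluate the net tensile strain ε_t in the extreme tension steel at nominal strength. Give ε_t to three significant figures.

ε_t ≈ 0.00917

a = A_s f_y/(0.85 f'_c b) = 7.689 in.
β₁ = 0.85, so c = a/β₁ = 7.689/0.85 = 9.046 in.
From the linear strain diagram with ε_cu = 0.003: ε_t = 0.003 (d − c)/c = 0.003 × (36.7 − 9.046)/9.046 = 0.00917.
Since ε_t ≥ 0.005, the section is tension-controlled.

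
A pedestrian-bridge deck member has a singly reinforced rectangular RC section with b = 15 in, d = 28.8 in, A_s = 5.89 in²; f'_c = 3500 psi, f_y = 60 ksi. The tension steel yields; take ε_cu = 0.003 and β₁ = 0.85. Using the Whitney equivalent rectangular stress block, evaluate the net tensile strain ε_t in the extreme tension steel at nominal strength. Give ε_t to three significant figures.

ε_t ≈ 0.00627

a = A_s f_y/(0.85 f'_c b) = 7.919 in.
β₁ = 0.85, so c = a/β₁ = 7.919/0.85 = 9.316 in.
From the linear strain diagram with ε_cu = 0.003: ε_t = 0.003 (d − c)/c = 0.003 × (28.8 − 9.316)/9.316 = 0.00627.
Since ε_t ≥ 0.005, the section is tension-controlled.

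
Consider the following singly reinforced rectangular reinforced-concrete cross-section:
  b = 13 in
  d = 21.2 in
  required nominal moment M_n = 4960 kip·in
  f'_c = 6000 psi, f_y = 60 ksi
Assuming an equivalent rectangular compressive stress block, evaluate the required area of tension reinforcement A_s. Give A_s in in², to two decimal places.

From M_n = 0.85 f'_c a b (d − a/2):
a = d − √(d² − 2M_n/(0.85 f'_c b)) = 21.2 − √(21.2² − 2 × 4960/(0.85 × 6 × 13)) = 3.885 in.
A_s = 0.85 f'_c a b / f_y = 0.85 × 6 × 3.885 × 13 / 60 = 4.293 in².

A_s ≈ 4.29 in²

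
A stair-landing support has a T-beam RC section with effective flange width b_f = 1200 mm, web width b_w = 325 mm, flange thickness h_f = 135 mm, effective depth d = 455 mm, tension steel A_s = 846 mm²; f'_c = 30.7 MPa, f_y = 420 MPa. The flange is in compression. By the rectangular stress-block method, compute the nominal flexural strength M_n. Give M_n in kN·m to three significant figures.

Tension: T = A_s f_y = 846 × 420 = 355320 N.
Try a within the flange: a = T/(0.85 f'_c b_f) = 355320/(0.85 × 30.7 × 1200) = 11.35 mm.
Since a = 11.35 ≤ h_f = 135 mm, the stress block lies entirely in the flange; analyse as a rectangular beam of width b_f.
M_n = T(d − a/2) = 355320 × (455 − 5.675) = 159.65 × 10⁶ N·mm.
M_n = 159.65 kN·m.

M_n ≈ 160 kN·m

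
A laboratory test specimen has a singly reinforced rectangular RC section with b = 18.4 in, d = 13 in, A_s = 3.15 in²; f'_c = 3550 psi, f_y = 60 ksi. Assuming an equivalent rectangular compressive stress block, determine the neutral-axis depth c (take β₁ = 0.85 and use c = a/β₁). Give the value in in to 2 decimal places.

T = A_s f_y = 3.15 × 60 = 189 kips.
a = T/(0.85 f'_c b) = 189/(0.85 × 3.55 × 18.4) = 3.4041 in.
With β₁ = 0.85, c = a/β₁ = 3.4041/0.85 = 4.00 in.

c ≈ 4.00 in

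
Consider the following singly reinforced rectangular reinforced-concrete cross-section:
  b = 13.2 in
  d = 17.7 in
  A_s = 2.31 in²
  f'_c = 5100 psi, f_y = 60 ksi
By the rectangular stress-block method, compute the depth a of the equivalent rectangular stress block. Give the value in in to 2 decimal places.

T = A_s f_y = 2.31 × 60 = 138.6 kips.
a = T/(0.85 f'_c b) = 138.6/(0.85 × 5.1 × 13.2) = 2.42 in.

a ≈ 2.42 in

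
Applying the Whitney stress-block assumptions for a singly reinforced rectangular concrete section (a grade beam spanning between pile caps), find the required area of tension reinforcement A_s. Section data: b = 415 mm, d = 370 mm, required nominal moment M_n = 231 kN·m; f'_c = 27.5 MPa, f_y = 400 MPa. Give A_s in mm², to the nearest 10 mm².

A_s ≈ 1730 mm²

With M_n = 0.85 f'_c a b (d − a/2), solve the quadratic for a:
a = d − √(d² − 2M_n/(0.85 f'_c b)) = 370 − √(370² − 2 × 231×10⁶/(0.85 × 27.5 × 415)) = 71.21 mm.
A_s = 0.85 f'_c a b / f_y = 0.85 × 27.5 × 71.21 × 415 / 400 = 1727.0 mm².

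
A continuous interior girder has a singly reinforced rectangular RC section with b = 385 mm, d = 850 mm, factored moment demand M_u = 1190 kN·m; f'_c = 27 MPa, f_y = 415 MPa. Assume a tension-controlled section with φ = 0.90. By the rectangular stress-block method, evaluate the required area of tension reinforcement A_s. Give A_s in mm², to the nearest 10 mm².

M_n = M_u/φ = 1190/0.90 = 1322.22 kN·m.
With M_n = 0.85 f'_c a b (d − a/2), solve the quadratic for a:
a = d − √(d² − 2M_n/(0.85 f'_c b)) = 850 − √(850² − 2 × 1322.22×10⁶/(0.85 × 27 × 385)) = 199.45 mm.
A_s = 0.85 f'_c a b / f_y = 0.85 × 27 × 199.45 × 385 / 415 = 4246.5 mm².

A_s ≈ 4250 mm²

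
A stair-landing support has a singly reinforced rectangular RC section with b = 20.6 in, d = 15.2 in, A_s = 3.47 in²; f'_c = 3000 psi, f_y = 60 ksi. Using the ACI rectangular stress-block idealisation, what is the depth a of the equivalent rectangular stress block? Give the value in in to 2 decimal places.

T = A_s f_y = 3.47 × 60 = 208.2 kips.
a = T/(0.85 f'_c b) = 208.2/(0.85 × 3 × 20.6) = 3.96 in.

a ≈ 3.96 in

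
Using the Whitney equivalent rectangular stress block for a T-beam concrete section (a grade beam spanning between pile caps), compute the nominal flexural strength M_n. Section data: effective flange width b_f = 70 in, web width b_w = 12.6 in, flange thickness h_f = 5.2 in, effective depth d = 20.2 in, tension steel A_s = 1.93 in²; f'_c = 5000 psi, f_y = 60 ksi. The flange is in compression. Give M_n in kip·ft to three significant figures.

M_n ≈ 193 kip·ft

Tension: T = A_s f_y = 1.93 × 60 = 115.8 kips.
Try a within the flange: a = T/(0.85 f'_c b_f) = 115.8/(0.85 × 5 × 70) = 0.389 in.
Since a = 0.389 ≤ h_f = 5.2 in, the stress block lies entirely in the flange; analyse as a rectangular beam of width b_f.
M_n = T(d − a/2) = 115.8 × (20.2 − 0.1945) = 2316.6 kip·in.
M_n = 2316.6/12 = 193.05 kip·ft.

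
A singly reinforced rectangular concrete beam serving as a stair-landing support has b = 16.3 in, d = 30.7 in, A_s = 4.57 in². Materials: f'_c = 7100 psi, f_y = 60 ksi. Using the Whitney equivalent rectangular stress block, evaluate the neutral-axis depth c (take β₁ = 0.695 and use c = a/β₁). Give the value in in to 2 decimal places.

c ≈ 4.01 in

T = A_s f_y = 4.57 × 60 = 274.2 kips.
a = T/(0.85 f'_c b) = 274.2/(0.85 × 7.1 × 16.3) = 2.7874 in.
With β₁ = 0.695, c = a/β₁ = 2.7874/0.695 = 4.01 in.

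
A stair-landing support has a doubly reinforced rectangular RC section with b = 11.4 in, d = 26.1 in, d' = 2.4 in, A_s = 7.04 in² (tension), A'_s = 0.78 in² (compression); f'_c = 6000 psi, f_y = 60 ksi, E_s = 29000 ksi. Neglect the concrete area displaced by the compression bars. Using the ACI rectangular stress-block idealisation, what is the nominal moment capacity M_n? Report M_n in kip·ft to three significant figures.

Assume both steels yield.
a = (A_s − A'_s) f_y/(0.85 f'_c b) = (7.04 − 0.78) × 60/(0.85 × 6 × 11.4) = 6.460 in.
c = a/β₁ = 6.460/0.75 = 8.613 in; ε'_s = 0.003(c − d')/c = 0.0022 ≥ ε_y = 0.0021, so the compression steel yields.
M_n = (A_s − A'_s) f_y (d − a/2) + A'_s f_y (d − d') = 375.6 × (26.1 − 3.23) + 46.8 × (26.1 − 2.4) = 8590.0 + 1109.2 = 9699.2 kip·in = 9699.2/12 = 808.27 kip·ft.

M_n ≈ 808 kip·ft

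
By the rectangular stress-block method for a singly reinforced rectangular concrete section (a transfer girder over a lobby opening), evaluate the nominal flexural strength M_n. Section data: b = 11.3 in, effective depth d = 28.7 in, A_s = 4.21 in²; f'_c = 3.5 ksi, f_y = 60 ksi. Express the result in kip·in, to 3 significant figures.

T = A_s f_y = 4.21 × 60 = 252.6 kips.
a = T/(0.85 f'_c b) = 252.6/(0.85 × 3.5 × 11.3) = 7.514 in.
M_n = T(d − a/2) = 252.6 × (28.7 − 3.757) = 6300.6 kip·in.

M_n ≈ 6300 kip·in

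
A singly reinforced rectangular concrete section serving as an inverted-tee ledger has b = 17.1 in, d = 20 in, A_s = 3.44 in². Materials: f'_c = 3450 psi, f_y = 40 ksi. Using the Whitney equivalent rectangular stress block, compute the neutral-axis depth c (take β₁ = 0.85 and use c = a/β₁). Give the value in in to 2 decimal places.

T = A_s f_y = 3.44 × 40 = 137.6 kips.
a = T/(0.85 f'_c b) = 137.6/(0.85 × 3.45 × 17.1) = 2.7440 in.
With β₁ = 0.85, c = a/β₁ = 2.7440/0.85 = 3.23 in.

c ≈ 3.23 in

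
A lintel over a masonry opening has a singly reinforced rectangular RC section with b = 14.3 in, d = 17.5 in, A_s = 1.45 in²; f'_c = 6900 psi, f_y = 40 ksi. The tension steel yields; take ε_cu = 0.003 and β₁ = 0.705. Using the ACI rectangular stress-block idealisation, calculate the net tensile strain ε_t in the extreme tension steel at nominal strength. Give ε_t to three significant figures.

a = A_s f_y/(0.85 f'_c b) = 0.692 in.
β₁ = 0.705, so c = a/β₁ = 0.692/0.705 = 0.982 in.
From the linear strain diagram with ε_cu = 0.003: ε_t = 0.003 (d − c)/c = 0.003 × (17.5 − 0.982)/0.982 = 0.0505.
Since ε_t ≥ 0.005, the section is tension-controlled.

ε_t ≈ 0.0505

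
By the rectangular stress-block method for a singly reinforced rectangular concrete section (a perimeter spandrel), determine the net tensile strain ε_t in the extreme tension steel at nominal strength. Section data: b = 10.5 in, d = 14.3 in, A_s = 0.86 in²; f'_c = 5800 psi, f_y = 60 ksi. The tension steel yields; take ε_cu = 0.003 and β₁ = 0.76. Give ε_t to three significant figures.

a = A_s f_y/(0.85 f'_c b) = 0.997 in.
β₁ = 0.76, so c = a/β₁ = 0.997/0.76 = 1.312 in.
From the linear strain diagram with ε_cu = 0.003: ε_t = 0.003 (d − c)/c = 0.003 × (14.3 − 1.312)/1.312 = 0.0297.
Since ε_t ≥ 0.005, the section is tension-controlled.

ε_t ≈ 0.0297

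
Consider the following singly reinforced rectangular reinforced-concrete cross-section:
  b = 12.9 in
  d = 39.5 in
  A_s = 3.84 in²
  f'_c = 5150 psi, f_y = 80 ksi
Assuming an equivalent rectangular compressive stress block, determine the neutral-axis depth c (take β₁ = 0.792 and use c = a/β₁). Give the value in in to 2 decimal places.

T = A_s f_y = 3.84 × 80 = 307.2 kips.
a = T/(0.85 f'_c b) = 307.2/(0.85 × 5.15 × 12.9) = 5.4401 in.
With β₁ = 0.792, c = a/β₁ = 5.4401/0.792 = 6.87 in.

c ≈ 6.87 in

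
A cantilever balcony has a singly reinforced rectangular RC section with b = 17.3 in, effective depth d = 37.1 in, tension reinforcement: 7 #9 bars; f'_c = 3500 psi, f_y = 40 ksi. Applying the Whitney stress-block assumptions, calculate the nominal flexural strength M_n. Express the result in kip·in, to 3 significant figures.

A_s = 7 × 1 = 7 in².
T = A_s f_y = 7 × 40 = 280 kips.
a = T/(0.85 f'_c b) = 280/(0.85 × 3.5 × 17.3) = 5.440 in.
M_n = T(d − a/2) = 280 × (37.1 − 2.72) = 9626.4 kip·in.

M_n ≈ 9630 kip·in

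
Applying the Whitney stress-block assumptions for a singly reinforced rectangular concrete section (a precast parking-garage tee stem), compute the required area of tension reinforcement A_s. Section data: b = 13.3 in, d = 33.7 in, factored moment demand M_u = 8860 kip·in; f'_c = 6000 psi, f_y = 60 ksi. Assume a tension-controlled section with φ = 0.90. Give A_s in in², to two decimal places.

M_n = M_u/φ = 8860/0.90 = 9844.44 kip·in.
From M_n = 0.85 f'_c a b (d − a/2):
a = d − √(d² − 2M_n/(0.85 f'_c b)) = 33.7 − √(33.7² − 2 × 9844.44/(0.85 × 6 × 13.3)) = 4.624 in.
A_s = 0.85 f'_c a b / f_y = 0.85 × 6 × 4.624 × 13.3 / 60 = 5.227 in².

A_s ≈ 5.23 in²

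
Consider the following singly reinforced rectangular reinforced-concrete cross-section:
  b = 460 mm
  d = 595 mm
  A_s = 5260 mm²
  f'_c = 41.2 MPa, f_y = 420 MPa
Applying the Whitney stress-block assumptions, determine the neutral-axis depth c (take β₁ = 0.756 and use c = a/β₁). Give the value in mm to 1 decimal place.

T = A_s f_y = 5260 × 420 = 2209200 N = 2209.2 kN.
Setting C = 0.85 f'_c a b equal to T: a = 2209200/(0.85 × 41.2 × 460) = 137.139 mm.
With β₁ = 0.756, c = a/β₁ = 137.139/0.756 = 181.4 mm.

c ≈ 181.4 mm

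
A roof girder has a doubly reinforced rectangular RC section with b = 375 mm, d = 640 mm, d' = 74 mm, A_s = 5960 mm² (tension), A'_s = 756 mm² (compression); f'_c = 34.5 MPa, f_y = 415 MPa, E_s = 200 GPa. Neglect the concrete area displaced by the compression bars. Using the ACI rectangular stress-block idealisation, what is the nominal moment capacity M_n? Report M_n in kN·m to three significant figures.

Assume both tension and compression steel yield.
Net tension couple steel: A_s − A'_s = 5204 mm².
a = (A_s − A'_s) f_y / (0.85 f'_c b) = 2159660/(0.85 × 34.5 × 375) = 196.39 mm.
c = a/β₁ = 196.39/0.804 = 244.27 mm; ε'_s = 0.003(c − d')/c = 0.0021 ≥ f_y/E_s = 0.0021, so compression steel does yield.
M_n = (A_s − A'_s) f_y (d − a/2) + A'_s f_y (d − d') = [2159660 × (640 − 98.195) + 313740 × (640 − 74)] × 10⁻⁶ = 1170.11 + 177.58 = 1347.69 kN·m.

M_n ≈ 1350 kN·m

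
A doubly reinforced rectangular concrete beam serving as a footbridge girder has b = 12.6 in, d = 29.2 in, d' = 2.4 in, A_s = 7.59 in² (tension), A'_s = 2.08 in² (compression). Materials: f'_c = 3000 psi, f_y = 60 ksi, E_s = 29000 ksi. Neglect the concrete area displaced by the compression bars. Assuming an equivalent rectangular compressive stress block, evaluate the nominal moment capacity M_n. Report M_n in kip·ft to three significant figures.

M_n ≈ 941 kip·ft

Assume both steels yield.
a = (A_s − A'_s) f_y/(0.85 f'_c b) = (7.59 − 2.08) × 60/(0.85 × 3 × 12.6) = 10.289 in.
c = a/β₁ = 10.289/0.85 = 12.105 in; ε'_s = 0.003(c − d')/c = 0.0024 ≥ ε_y = 0.0021, so the compression steel yields.
M_n = (A_s − A'_s) f_y (d − a/2) + A'_s f_y (d − d') = 330.6 × (29.2 − 5.1445) + 124.8 × (29.2 − 2.4) = 7952.7 + 3344.6 = 11297.3 kip·in = 11297.3/12 = 941.44 kip·ft.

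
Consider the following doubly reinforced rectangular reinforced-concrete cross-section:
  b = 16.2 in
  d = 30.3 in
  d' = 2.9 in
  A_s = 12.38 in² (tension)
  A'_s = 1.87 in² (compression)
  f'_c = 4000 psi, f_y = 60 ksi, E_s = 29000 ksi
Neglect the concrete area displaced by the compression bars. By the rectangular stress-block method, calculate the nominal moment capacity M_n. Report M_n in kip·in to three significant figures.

M_n ≈ 18600 kip·in

Assume both steels yield.
a = (A_s − A'_s) f_y/(0.85 f'_c b) = (12.38 − 1.87) × 60/(0.85 × 4 × 16.2) = 11.449 in.
c = a/β₁ = 11.449/0.85 = 13.469 in; ε'_s = 0.003(c − d')/c = 0.0024 ≥ ε_y = 0.0021, so the compression steel yields.
M_n = (A_s − A'_s) f_y (d − a/2) + A'_s f_y (d − d') = 630.6 × (30.3 − 5.7245) + 112.2 × (30.3 − 2.9) = 15497.3 + 3074.3 = 18571.6 kip·in.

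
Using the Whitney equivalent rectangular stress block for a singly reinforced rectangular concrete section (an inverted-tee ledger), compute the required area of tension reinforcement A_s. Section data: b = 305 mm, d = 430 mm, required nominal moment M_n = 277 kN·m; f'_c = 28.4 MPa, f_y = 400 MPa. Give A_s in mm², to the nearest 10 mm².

With M_n = 0.85 f'_c a b (d − a/2), solve the quadratic for a:
a = d − √(d² − 2M_n/(0.85 f'_c b)) = 430 − √(430² − 2 × 277×10⁶/(0.85 × 28.4 × 305)) = 98.86 mm.
A_s = 0.85 f'_c a b / f_y = 0.85 × 28.4 × 98.86 × 305 / 400 = 1819.7 mm².

A_s ≈ 1820 mm²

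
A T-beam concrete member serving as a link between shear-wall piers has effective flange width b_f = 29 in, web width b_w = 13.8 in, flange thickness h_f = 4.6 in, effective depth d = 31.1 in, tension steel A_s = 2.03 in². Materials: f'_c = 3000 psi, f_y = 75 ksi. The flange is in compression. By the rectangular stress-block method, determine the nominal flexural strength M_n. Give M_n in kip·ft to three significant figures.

Tension: T = A_s f_y = 2.03 × 75 = 152.25 kips.
Try a within the flange: a = T/(0.85 f'_c b_f) = 152.25/(0.85 × 3 × 29) = 2.059 in.
Since a = 2.059 ≤ h_f = 4.6 in, the stress block lies entirely in the flange; analyse as a rectangular beam of width b_f.
M_n = T(d − a/2) = 152.25 × (31.1 − 1.0295) = 4578.2 kip·in.
M_n = 4578.2/12 = 381.52 kip·ft.

M_n ≈ 382 kip·ft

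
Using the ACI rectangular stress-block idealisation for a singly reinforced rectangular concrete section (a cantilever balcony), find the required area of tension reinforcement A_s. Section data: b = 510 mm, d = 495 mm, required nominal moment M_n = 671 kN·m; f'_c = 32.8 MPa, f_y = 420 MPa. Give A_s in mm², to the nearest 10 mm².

With M_n = 0.85 f'_c a b (d − a/2), solve the quadratic for a:
a = d − √(d² − 2M_n/(0.85 f'_c b)) = 495 − √(495² − 2 × 671×10⁶/(0.85 × 32.8 × 510)) = 106.87 mm.
A_s = 0.85 f'_c a b / f_y = 0.85 × 32.8 × 106.87 × 510 / 420 = 3618.0 mm².

A_s ≈ 3620 mm²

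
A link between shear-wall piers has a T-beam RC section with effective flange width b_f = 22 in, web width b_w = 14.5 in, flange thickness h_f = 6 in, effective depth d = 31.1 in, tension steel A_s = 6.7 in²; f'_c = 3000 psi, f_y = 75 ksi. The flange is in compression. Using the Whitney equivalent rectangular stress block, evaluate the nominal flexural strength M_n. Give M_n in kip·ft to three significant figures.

M_n ≈ 1100 kip·ft

Tension: T = A_s f_y = 6.7 × 75 = 502.5 kips.
Try a within the flange: a = T/(0.85 f'_c b_f) = 502.5/(0.85 × 3 × 22) = 8.957 in.
a = 8.957 > h_f = 6 in: the block extends into the web. Split into flange-overhang and web parts.
C_f = 0.85 f'_c (b_f − b_w) h_f = 0.85 × 3 × (22 − 14.5) × 6 = 114.8 kips.
Remaining web compression depth: a_w = (T − C_f)/(0.85 f'_c b_w) = (502.5 − 114.8)/(0.85 × 3 × 14.5) = 10.485 in.
M_n = C_f(d − h_f/2) + (T − C_f)(d − a_w/2) = 114.8 × (31.1 − 3) + 387.7 × (31.1 − 5.2425) = 3225.9 + 10025.0 = 13250.9 kip·in.
M_n = 13250.9/12 = 1104.24 kip·ft.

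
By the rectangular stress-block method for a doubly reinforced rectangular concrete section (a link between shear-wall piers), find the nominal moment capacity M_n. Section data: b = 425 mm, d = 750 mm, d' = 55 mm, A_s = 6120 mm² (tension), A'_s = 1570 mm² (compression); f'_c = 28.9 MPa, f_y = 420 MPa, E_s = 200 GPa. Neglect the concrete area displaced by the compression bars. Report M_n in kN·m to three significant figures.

Assume both tension and compression steel yield.
Net tension couple steel: A_s − A'_s = 4550 mm².
a = (A_s − A'_s) f_y / (0.85 f'_c b) = 1911000/(0.85 × 28.9 × 425) = 183.04 mm.
c = a/β₁ = 183.04/0.844 = 216.87 mm; ε'_s = 0.003(c − d')/c = 0.0022 ≥ f_y/E_s = 0.0021, so compression steel does yield.
M_n = (A_s − A'_s) f_y (d − a/2) + A'_s f_y (d − d') = [1911000 × (750 − 91.52) + 659400 × (750 − 55)] × 10⁻⁶ = 1258.36 + 458.28 = 1716.64 kN·m.

M_n ≈ 1720 kN·m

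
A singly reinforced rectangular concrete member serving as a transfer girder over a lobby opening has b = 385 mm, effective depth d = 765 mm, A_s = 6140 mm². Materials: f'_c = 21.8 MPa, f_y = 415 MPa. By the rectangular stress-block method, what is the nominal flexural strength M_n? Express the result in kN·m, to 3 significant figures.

T = A_s f_y = 6140 × 415 = 2548100 N = 2548.1 kN.
From C = T: a = T/(0.85 f'_c b) = 2548100/(0.85 × 21.8 × 385) = 357.17 mm.
M_n = T(d − a/2) = 2548.1 kN × (765 − 178.585) mm = 1494.24 kN·m.

M_n ≈ 1490 kN·m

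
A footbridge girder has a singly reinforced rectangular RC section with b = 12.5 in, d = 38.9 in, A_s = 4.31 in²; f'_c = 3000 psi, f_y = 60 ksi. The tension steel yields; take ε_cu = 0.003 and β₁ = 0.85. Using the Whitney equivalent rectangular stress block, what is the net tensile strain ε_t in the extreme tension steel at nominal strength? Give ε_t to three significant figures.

a = A_s f_y/(0.85 f'_c b) = 8.113 in.
β₁ = 0.85, so c = a/β₁ = 8.113/0.85 = 9.545 in.
From the linear strain diagram with ε_cu = 0.003: ε_t = 0.003 (d − c)/c = 0.003 × (38.9 − 9.545)/9.545 = 0.00923.
Since ε_t ≥ 0.005, the section is tension-controlled.

ε_t ≈ 0.00923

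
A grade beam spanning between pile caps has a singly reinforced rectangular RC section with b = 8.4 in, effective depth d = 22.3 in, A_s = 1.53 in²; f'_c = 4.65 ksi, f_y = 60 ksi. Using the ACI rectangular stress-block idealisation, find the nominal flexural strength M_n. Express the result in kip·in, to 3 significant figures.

M_n ≈ 1920 kip·in

T = A_s f_y = 1.53 × 60 = 91.8 kips.
a = T/(0.85 f'_c b) = 91.8/(0.85 × 4.65 × 8.4) = 2.765 in.
M_n = T(d − a/2) = 91.8 × (22.3 − 1.3825) = 1920.2 kip·in.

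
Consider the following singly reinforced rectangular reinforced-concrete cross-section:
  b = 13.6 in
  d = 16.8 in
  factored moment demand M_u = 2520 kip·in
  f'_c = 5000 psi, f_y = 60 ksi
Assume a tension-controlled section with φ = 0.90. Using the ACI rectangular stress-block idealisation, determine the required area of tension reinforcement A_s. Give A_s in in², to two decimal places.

M_n = M_u/φ = 2520/0.90 = 2800 kip·in.
From M_n = 0.85 f'_c a b (d − a/2):
a = d − √(d² − 2M_n/(0.85 f'_c b)) = 16.8 − √(16.8² − 2 × 2800/(0.85 × 5 × 13.6)) = 3.186 in.
A_s = 0.85 f'_c a b / f_y = 0.85 × 5 × 3.186 × 13.6 / 60 = 3.069 in².

A_s ≈ 3.07 in²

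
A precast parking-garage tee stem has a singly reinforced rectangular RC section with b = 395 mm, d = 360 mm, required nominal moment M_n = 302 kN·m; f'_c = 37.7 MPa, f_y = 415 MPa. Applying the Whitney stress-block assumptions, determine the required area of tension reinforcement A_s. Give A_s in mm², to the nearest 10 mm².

With M_n = 0.85 f'_c a b (d − a/2), solve the quadratic for a:
a = d − √(d² − 2M_n/(0.85 f'_c b)) = 360 − √(360² − 2 × 302×10⁶/(0.85 × 37.7 × 395)) = 73.85 mm.
A_s = 0.85 f'_c a b / f_y = 0.85 × 37.7 × 73.85 × 395 / 415 = 2252.5 mm².

A_s ≈ 2250 mm²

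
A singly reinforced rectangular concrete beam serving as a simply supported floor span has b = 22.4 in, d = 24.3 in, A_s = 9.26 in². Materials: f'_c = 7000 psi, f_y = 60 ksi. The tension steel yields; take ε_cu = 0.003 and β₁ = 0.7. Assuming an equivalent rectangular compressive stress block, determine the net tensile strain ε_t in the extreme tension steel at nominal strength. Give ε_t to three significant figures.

ε_t ≈ 0.00924

a = A_s f_y/(0.85 f'_c b) = 4.169 in.
β₁ = 0.7, so c = a/β₁ = 4.169/0.7 = 5.956 in.
From the linear strain diagram with ε_cu = 0.003: ε_t = 0.003 (d − c)/c = 0.003 × (24.3 − 5.956)/5.956 = 0.00924.
Since ε_t ≥ 0.005, the section is tension-controlled.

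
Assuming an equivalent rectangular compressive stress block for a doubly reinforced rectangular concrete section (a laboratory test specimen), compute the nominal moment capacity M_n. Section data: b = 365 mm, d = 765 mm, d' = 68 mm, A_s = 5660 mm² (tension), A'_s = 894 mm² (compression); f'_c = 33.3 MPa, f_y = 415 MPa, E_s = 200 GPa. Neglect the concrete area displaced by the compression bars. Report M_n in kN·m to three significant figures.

M_n ≈ 1580 kN·m

Assume both tension and compression steel yield.
Net tension couple steel: A_s − A'_s = 4766 mm².
a = (A_s − A'_s) f_y / (0.85 f'_c b) = 1977890/(0.85 × 33.3 × 365) = 191.45 mm.
c = a/β₁ = 191.45/0.812 = 235.78 mm; ε'_s = 0.003(c − d')/c = 0.0021 ≥ f_y/E_s = 0.0021, so compression steel does yield.
M_n = (A_s − A'_s) f_y (d − a/2) + A'_s f_y (d − d') = [1977890 × (765 − 95.725) + 371010 × (765 − 68)] × 10⁻⁶ = 1323.75 + 258.59 = 1582.34 kN·m.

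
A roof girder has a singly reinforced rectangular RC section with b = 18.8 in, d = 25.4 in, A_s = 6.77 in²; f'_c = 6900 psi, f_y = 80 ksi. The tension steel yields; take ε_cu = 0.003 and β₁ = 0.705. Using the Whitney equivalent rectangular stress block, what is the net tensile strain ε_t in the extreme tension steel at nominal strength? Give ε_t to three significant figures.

ε_t ≈ 0.00794

a = A_s f_y/(0.85 f'_c b) = 4.912 in.
β₁ = 0.705, so c = a/β₁ = 4.912/0.705 = 6.967 in.
From the linear strain diagram with ε_cu = 0.003: ε_t = 0.003 (d − c)/c = 0.003 × (25.4 − 6.967)/6.967 = 0.00794.
Since ε_t ≥ 0.005, the section is tension-controlled.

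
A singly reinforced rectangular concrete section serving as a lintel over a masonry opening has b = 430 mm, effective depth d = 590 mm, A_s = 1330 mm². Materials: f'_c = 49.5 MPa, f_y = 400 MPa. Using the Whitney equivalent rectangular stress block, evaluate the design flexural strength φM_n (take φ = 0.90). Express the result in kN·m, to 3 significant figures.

φM_n ≈ 275 kN·m

T = A_s f_y = 1330 × 400 = 532000 N = 532 kN.
From C = T: a = T/(0.85 f'_c b) = 532000/(0.85 × 49.5 × 430) = 29.40 mm.
M_n = T(d − a/2) = 532 kN × (590 − 14.7) mm = 306.06 kN·m.
φM_n = 0.90 × 306.06 = 275.45 kN·m.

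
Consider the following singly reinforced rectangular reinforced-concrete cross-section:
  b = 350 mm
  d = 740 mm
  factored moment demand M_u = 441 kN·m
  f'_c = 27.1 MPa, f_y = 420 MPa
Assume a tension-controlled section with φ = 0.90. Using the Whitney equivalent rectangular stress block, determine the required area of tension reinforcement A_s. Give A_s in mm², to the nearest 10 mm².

A_s ≈ 1680 mm²

M_n = M_u/φ = 441/0.90 = 490 kN·m.
With M_n = 0.85 f'_c a b (d − a/2), solve the quadratic for a:
a = d − √(d² − 2M_n/(0.85 f'_c b)) = 740 − √(740² − 2 × 490×10⁶/(0.85 × 27.1 × 350)) = 87.28 mm.
A_s = 0.85 f'_c a b / f_y = 0.85 × 27.1 × 87.28 × 350 / 420 = 1675.4 mm².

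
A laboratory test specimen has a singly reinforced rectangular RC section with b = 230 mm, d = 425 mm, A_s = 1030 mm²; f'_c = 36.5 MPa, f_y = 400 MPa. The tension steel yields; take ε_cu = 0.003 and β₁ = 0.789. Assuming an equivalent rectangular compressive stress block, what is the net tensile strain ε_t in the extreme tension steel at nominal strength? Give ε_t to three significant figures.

a = A_s f_y/(0.85 f'_c b) = 57.74 mm.
β₁ = 0.789, so c = a/β₁ = 57.74/0.789 = 73.18 mm.
From the linear strain diagram with ε_cu = 0.003: ε_t = 0.003 (d − c)/c = 0.003 × (425 − 73.18)/73.18 = 0.0144.
Since ε_t ≥ 0.005, the section is tension-controlled.

ε_t ≈ 0.0144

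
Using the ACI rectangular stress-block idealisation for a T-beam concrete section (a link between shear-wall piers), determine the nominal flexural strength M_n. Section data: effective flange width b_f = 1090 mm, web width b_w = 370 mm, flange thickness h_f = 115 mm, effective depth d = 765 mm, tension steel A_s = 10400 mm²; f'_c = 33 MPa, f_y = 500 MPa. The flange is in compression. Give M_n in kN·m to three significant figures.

Tension: T = A_s f_y = 10400 × 500 = 5200000 N.
Try a within the flange: a = T/(0.85 f'_c b_f) = 5200000/(0.85 × 33 × 1090) = 170.08 mm.
a = 170.08 > h_f = 115 mm: the block extends into the web. Split into flange-overhang and web parts.
C_f = 0.85 f'_c (b_f − b_w) h_f = 0.85 × 33 × (1090 − 370) × 115 = 2322540 N.
Remaining web compression depth: a_w = (T − C_f)/(0.85 f'_c b_w) = (5200000 − 2322540)/(0.85 × 33 × 370) = 277.25 mm.
M_n = C_f(d − h_f/2) + (T − C_f)(d − a_w/2) = 2322540 × (765 − 57.5) + 2877460 × (765 − 138.625) = 1643.20 + 1802.37 = 3445.57 × 10⁶ N·mm.
M_n = 3445.57 kN·m.

M_n ≈ 3450 kN·m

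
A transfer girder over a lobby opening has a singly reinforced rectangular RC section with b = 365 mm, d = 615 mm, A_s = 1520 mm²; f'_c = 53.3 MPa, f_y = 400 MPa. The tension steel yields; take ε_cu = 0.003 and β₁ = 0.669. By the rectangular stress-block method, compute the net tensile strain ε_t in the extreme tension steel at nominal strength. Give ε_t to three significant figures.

ε_t ≈ 0.0306

a = A_s f_y/(0.85 f'_c b) = 36.77 mm.
β₁ = 0.669, so c = a/β₁ = 36.77/0.669 = 54.96 mm.
From the linear strain diagram with ε_cu = 0.003: ε_t = 0.003 (d − c)/c = 0.003 × (615 − 54.96)/54.96 = 0.0306.
Since ε_t ≥ 0.005, the section is tension-controlled.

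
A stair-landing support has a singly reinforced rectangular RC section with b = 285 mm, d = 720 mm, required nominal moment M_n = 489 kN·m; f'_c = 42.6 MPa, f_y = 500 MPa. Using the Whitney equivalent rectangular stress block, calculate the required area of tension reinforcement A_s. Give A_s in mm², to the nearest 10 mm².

A_s ≈ 1430 mm²

With M_n = 0.85 f'_c a b (d − a/2), solve the quadratic for a:
a = d − √(d² − 2M_n/(0.85 f'_c b)) = 720 − √(720² − 2 × 489×10⁶/(0.85 × 42.6 × 285)) = 69.13 mm.
A_s = 0.85 f'_c a b / f_y = 0.85 × 42.6 × 69.13 × 285 / 500 = 1426.8 mm².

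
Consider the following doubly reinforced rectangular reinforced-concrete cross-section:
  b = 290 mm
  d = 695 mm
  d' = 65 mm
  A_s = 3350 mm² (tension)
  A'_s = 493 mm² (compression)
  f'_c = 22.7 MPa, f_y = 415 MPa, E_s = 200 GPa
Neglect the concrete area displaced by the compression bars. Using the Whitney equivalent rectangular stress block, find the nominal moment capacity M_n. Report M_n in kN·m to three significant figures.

M_n ≈ 827 kN·m

Assume both tension and compression steel yield.
Net tension couple steel: A_s − A'_s = 2857 mm².
a = (A_s − A'_s) f_y / (0.85 f'_c b) = 1185655/(0.85 × 22.7 × 290) = 211.89 mm.
c = a/β₁ = 211.89/0.85 = 249.28 mm; ε'_s = 0.003(c − d')/c = 0.0022 ≥ f_y/E_s = 0.0021, so compression steel does yield.
M_n = (A_s − A'_s) f_y (d − a/2) + A'_s f_y (d − d') = [1185655 × (695 − 105.945) + 204595 × (695 − 65)] × 10⁻⁶ = 698.42 + 128.89 = 827.31 kN·m.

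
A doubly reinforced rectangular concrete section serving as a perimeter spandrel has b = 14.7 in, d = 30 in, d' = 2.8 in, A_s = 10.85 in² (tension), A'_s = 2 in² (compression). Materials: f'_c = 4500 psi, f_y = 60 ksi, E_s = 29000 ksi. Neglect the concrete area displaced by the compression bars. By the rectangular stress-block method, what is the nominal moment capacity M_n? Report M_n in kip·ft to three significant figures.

Assume both steels yield.
a = (A_s − A'_s) f_y/(0.85 f'_c b) = (10.85 − 2) × 60/(0.85 × 4.5 × 14.7) = 9.444 in.
c = a/β₁ = 9.444/0.825 = 11.447 in; ε'_s = 0.003(c − d')/c = 0.0023 ≥ ε_y = 0.0021, so the compression steel yields.
M_n = (A_s − A'_s) f_y (d − a/2) + A'_s f_y (d − d') = 531 × (30 − 4.722) + 120 × (30 − 2.8) = 13422.6 + 3264.0 = 16686.6 kip·in = 16686.6/12 = 1390.55 kip·ft.

M_n ≈ 1390 kip·ft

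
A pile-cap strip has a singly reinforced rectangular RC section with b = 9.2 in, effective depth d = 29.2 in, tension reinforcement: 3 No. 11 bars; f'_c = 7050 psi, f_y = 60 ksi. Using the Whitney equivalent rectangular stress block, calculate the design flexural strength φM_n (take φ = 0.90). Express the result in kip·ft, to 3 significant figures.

φM_n ≈ 561 kip·ft

A_s = 3 × 1.56 = 4.68 in².
T = A_s f_y = 4.68 × 60 = 280.8 kips.
a = T/(0.85 f'_c b) = 280.8/(0.85 × 7.05 × 9.2) = 5.093 in.
M_n = T(d − a/2) = 280.8 × (29.2 − 2.5465) = 7484.3 kip·in = 7484.3/12 = 623.69 kip·ft.
φM_n = 0.90 × 623.69 = 561.32 kip·ft.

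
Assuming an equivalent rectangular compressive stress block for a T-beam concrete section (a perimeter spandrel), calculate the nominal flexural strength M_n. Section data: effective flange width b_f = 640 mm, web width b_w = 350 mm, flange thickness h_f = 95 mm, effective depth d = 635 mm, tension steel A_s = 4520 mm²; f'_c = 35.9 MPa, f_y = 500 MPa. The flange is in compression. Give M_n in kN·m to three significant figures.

Tension: T = A_s f_y = 4520 × 500 = 2260000 N.
Try a within the flange: a = T/(0.85 f'_c b_f) = 2260000/(0.85 × 35.9 × 640) = 115.72 mm.
a = 115.72 > h_f = 95 mm: the block extends into the web. Split into flange-overhang and web parts.
C_f = 0.85 f'_c (b_f − b_w) h_f = 0.85 × 35.9 × (640 − 350) × 95 = 840688 N.
Remaining web compression depth: a_w = (T − C_f)/(0.85 f'_c b_w) = (2260000 − 840688)/(0.85 × 35.9 × 350) = 132.89 mm.
M_n = C_f(d − h_f/2) + (T − C_f)(d − a_w/2) = 840688 × (635 − 47.5) + 1419312 × (635 − 66.445) = 493.90 + 806.96 = 1300.86 × 10⁶ N·mm.
M_n = 1300.86 kN·m.

M_n ≈ 1300 kN·m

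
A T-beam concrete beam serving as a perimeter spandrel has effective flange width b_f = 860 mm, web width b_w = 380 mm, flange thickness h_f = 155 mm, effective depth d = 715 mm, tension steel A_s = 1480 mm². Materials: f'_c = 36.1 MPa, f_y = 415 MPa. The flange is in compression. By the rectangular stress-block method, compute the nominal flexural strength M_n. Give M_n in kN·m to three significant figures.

Tension: T = A_s f_y = 1480 × 415 = 614200 N.
Try a within the flange: a = T/(0.85 f'_c b_f) = 614200/(0.85 × 36.1 × 860) = 23.27 mm.
Since a = 23.27 ≤ h_f = 155 mm, the stress block lies entirely in the flange; analyse as a rectangular beam of width b_f.
M_n = T(d − a/2) = 614200 × (715 − 11.635) = 432.01 × 10⁶ N·mm.
M_n = 432.01 kN·m.

M_n ≈ 432 kN·m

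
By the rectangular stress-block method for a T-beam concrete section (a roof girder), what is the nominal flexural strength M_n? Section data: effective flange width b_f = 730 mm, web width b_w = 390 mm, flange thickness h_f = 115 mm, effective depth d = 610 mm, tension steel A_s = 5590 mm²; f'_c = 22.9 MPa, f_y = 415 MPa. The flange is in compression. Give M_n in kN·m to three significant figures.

M_n ≈ 1210 kN·m

Tension: T = A_s f_y = 5590 × 415 = 2319850 N.
Try a within the flange: a = T/(0.85 f'_c b_f) = 2319850/(0.85 × 22.9 × 730) = 163.26 mm.
a = 163.26 > h_f = 115 mm: the block extends into the web. Split into flange-overhang and web parts.
C_f = 0.85 f'_c (b_f − b_w) h_f = 0.85 × 22.9 × (730 − 390) × 115 = 761082 N.
Remaining web compression depth: a_w = (T − C_f)/(0.85 f'_c b_w) = (2319850 − 761082)/(0.85 × 22.9 × 390) = 205.33 mm.
M_n = C_f(d − h_f/2) + (T − C_f)(d − a_w/2) = 761082 × (610 − 57.5) + 1558768 × (610 − 102.665) = 420.50 + 790.82 = 1211.32 × 10⁶ N·mm.
M_n = 1211.32 kN·m.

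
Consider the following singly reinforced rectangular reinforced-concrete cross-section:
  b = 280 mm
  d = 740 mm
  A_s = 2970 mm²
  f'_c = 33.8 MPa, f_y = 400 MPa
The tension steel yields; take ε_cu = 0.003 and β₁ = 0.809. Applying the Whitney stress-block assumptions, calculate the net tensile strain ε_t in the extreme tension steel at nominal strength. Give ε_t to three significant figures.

ε_t ≈ 0.00916

a = A_s f_y/(0.85 f'_c b) = 147.68 mm.
β₁ = 0.809, so c = a/β₁ = 147.68/0.809 = 182.55 mm.
From the linear strain diagram with ε_cu = 0.003: ε_t = 0.003 (d − c)/c = 0.003 × (740 − 182.55)/182.55 = 0.00916.
Since ε_t ≥ 0.005, the section is tension-controlled.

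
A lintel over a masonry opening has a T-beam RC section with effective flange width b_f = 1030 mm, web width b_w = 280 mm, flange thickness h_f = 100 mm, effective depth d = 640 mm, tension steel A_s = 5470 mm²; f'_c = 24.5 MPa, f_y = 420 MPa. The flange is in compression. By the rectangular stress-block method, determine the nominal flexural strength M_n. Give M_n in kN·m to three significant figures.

Tension: T = A_s f_y = 5470 × 420 = 2297400 N.
Try a within the flange: a = T/(0.85 f'_c b_f) = 2297400/(0.85 × 24.5 × 1030) = 107.11 mm.
a = 107.11 > h_f = 100 mm: the block extends into the web. Split into flange-overhang and web parts.
C_f = 0.85 f'_c (b_f − b_w) h_f = 0.85 × 24.5 × (1030 − 280) × 100 = 1561875 N.
Remaining web compression depth: a_w = (T − C_f)/(0.85 f'_c b_w) = (2297400 − 1561875)/(0.85 × 24.5 × 280) = 126.14 mm.
M_n = C_f(d − h_f/2) + (T − C_f)(d − a_w/2) = 1561875 × (640 − 50) + 735525 × (640 − 63.07) = 921.51 + 424.35 = 1345.86 × 10⁶ N·mm.
M_n = 1345.86 kN·m.

M_n ≈ 1350 kN·m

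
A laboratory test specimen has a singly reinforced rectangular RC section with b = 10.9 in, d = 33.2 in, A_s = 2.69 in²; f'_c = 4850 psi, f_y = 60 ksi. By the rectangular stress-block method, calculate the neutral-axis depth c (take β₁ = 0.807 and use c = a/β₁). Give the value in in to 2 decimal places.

T = A_s f_y = 2.69 × 60 = 161.4 kips.
a = T/(0.85 f'_c b) = 161.4/(0.85 × 4.85 × 10.9) = 3.5918 in.
With β₁ = 0.807, c = a/β₁ = 3.5918/0.807 = 4.45 in.

c ≈ 4.45 in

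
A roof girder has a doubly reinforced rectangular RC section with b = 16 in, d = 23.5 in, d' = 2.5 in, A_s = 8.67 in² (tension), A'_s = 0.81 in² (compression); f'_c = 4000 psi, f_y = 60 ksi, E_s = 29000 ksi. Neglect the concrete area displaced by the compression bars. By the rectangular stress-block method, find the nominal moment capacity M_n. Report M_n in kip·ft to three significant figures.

Assume both steels yield.
a = (A_s − A'_s) f_y/(0.85 f'_c b) = (8.67 − 0.81) × 60/(0.85 × 4 × 16) = 8.669 in.
c = a/β₁ = 8.669/0.85 = 10.199 in; ε'_s = 0.003(c − d')/c = 0.0023 ≥ ε_y = 0.0021, so the compression steel yields.
M_n = (A_s − A'_s) f_y (d − a/2) + A'_s f_y (d − d') = 471.6 × (23.5 − 4.3345) + 48.6 × (23.5 − 2.5) = 9038.4 + 1020.6 = 10059.0 kip·in = 10059.0/12 = 838.25 kip·ft.

M_n ≈ 838 kip·ft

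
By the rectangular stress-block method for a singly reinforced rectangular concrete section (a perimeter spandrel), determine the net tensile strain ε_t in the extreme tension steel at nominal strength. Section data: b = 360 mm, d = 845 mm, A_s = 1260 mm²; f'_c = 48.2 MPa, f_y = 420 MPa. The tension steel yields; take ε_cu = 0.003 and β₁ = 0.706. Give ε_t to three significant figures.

ε_t ≈ 0.0469

a = A_s f_y/(0.85 f'_c b) = 35.88 mm.
β₁ = 0.706, so c = a/β₁ = 35.88/0.706 = 50.82 mm.
From the linear strain diagram with ε_cu = 0.003: ε_t = 0.003 (d − c)/c = 0.003 × (845 − 50.82)/50.82 = 0.0469.
Since ε_t ≥ 0.005, the section is tension-controlled.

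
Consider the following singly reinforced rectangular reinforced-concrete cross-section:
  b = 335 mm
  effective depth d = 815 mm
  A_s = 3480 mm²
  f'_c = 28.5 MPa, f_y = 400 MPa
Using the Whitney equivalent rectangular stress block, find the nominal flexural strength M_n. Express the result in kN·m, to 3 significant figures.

M_n ≈ 1020 kN·m

T = A_s f_y = 3480 × 400 = 1392000 N = 1392 kN.
From C = T: a = T/(0.85 f'_c b) = 1392000/(0.85 × 28.5 × 335) = 171.53 mm.
M_n = T(d − a/2) = 1392 kN × (815 − 85.765) mm = 1015.10 kN·m.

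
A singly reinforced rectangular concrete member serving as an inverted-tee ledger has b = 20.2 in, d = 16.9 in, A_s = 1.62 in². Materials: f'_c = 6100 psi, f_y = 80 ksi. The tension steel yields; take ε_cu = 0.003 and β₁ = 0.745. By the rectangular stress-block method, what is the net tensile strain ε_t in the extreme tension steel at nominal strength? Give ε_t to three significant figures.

ε_t ≈ 0.0275

a = A_s f_y/(0.85 f'_c b) = 1.237 in.
β₁ = 0.745, so c = a/β₁ = 1.237/0.745 = 1.660 in.
From the linear strain diagram with ε_cu = 0.003: ε_t = 0.003 (d − c)/c = 0.003 × (16.9 − 1.660)/1.660 = 0.0275.
Since ε_t ≥ 0.005, the section is tension-controlled.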